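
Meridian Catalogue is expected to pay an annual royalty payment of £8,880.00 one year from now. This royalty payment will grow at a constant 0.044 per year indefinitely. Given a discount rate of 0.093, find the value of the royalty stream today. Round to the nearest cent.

Growing perpetuity: P = D₁ / (r − g) = £8,880.0000 / (0.093 − 0.044) = £181,224.49

£181224.49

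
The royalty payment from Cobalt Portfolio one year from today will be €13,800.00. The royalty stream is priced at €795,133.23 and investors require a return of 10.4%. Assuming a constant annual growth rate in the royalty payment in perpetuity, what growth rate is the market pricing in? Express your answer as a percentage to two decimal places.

8.66%

P = D₁/(r−g) ⇒ g = r − D₁/P = 0.104 − €13,800.00/€795,133.23 = 0.086644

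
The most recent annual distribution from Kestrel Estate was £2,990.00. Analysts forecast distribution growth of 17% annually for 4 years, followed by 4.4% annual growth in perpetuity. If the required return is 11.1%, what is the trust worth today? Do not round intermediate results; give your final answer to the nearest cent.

D_1 = 3498.30000
D_2 = 4093.01100
D_3 = 4788.82287
D_4 = 5602.92276
Terminal value at year 4: TV = D_4×(1+g_2)/(r−g_2) = 5849.45136/0.067 = 87305.24417
P_0 = D_1/(1+r)^1 + D_2/(1+r)^2 + D_3/(1+r)^3 + D_4/(1+r)^4 + TV/(1+r)^4
    = 3148.78488 + 3316.00208 + 3492.09940 + 3677.54842 + 57303.88882 = 70938.32359

£70938.32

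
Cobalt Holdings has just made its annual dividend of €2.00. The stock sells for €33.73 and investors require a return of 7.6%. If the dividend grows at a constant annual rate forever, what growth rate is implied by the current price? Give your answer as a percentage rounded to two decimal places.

1.58%

P = D₀(1+g)/(r−g) ⇒ P(r−g) = D₀(1+g) ⇒ g(P+D₀) = P·r − D₀
g = (P·r − D₀)/(P + D₀) = (€33.73×0.076 − €2.00) / (€33.73 + €2.00) = 0.015771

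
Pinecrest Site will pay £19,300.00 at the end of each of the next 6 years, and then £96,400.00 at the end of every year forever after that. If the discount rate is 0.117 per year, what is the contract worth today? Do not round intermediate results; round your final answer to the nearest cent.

£504230.40

PV of 6-year annuity: £19,300.00 × [1 − (1+0.117)^−6] / 0.117 = 80028.96933
Perpetuity value at year 6: £96,400.00 / 0.117 = 823931.62393
PV of perpetuity: 823931.62393 / (1+0.117)^6 = 424201.43513
Total PV = 80028.96933 + 424201.43513 = 504230.40447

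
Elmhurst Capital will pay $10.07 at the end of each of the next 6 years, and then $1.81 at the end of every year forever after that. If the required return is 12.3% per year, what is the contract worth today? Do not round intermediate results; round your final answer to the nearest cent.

$48.39

PV of 6-year annuity: $10.07 × [1 − (1+0.123)^−6] / 0.123 = 41.05247
Perpetuity value at year 6: $1.81 / 0.123 = 14.71545
PV of perpetuity: 14.71545 / (1+0.123)^6 = 7.33660
Total PV = 41.05247 + 7.33660 = 48.38907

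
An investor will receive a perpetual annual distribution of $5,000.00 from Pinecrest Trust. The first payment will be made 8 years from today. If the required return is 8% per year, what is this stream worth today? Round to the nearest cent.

$36468.15

Value at end of year 7: C / r = $5,000.00 / 0.08 = $62,500.0000
Discount to today: PV = $62,500.0000 / (1 + 0.08)^7 = $62,500.0000 / 1.713824 = $36,468.15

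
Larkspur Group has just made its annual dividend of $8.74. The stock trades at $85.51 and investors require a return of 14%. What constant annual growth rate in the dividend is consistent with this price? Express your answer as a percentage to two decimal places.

3.43%

P = D₀(1+g)/(r−g) ⇒ P(r−g) = D₀(1+g) ⇒ g(P+D₀) = P·r − D₀
g = (P·r − D₀)/(P + D₀) = ($85.51×0.14 − $8.74) / ($85.51 + $8.74) = 0.034285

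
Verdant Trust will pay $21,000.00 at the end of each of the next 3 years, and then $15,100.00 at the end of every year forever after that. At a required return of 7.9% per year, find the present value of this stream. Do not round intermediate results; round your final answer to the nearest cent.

$206371.59

PV of 3-year annuity: $21,000.00 × [1 − (1+0.079)^−3] / 0.079 = 54216.83762
Perpetuity value at year 3: $15,100.00 / 0.079 = 191139.24051
PV of perpetuity: 191139.24051 / (1+0.079)^3 = 152154.75250
Total PV = 54216.83762 + 152154.75250 = 206371.59012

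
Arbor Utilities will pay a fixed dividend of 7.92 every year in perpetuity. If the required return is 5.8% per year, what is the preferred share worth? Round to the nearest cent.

Level perpetuity: PV = C / r = 7.92 / 0.058 = 136.55

136.55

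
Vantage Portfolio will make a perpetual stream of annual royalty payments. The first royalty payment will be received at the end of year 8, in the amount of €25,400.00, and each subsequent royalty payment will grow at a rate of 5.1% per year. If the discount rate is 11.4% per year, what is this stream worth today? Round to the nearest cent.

€189363.74

Value at end of year 7: C₁ / (r − g) = €25,400.00 / (0.114 − 0.051) = €403,174.6032
Discount to today: PV = €403,174.6032 / (1 + 0.114)^7 = €403,174.6032 / 2.129101 = €189,363.74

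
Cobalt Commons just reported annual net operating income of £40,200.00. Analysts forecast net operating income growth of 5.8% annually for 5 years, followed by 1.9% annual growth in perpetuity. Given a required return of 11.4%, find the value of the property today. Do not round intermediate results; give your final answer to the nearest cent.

£505824.32

D_1 = 42531.60000
D_2 = 44998.43280
D_3 = 47608.34190
D_4 = 50369.62573
D_5 = 53291.06403
Terminal value at year 5: TV = D_5×(1+g_2)/(r−g_2) = 54303.59424/0.095 = 571616.78149
P_0 = D_1/(1+r)^1 + D_2/(1+r)^2 + D_3/(1+r)^3 + D_4/(1+r)^4 + D_5/(1+r)^5 + TV/(1+r)^5
    = 38179.17415 + 36259.93380 + 34437.17231 + 32706.03977 + 31061.93005 + 333180.07077 = 505824.32085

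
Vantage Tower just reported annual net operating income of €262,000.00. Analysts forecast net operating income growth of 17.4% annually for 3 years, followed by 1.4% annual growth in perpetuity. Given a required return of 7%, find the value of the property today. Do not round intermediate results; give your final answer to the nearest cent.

D_1 = 307588.00000
D_2 = 361108.31200
D_3 = 423941.15829
Terminal value at year 3: TV = D_3×(1+g_2)/(r−g_2) = 429876.33450/0.056 = 7676363.11614
P_0 = D_1/(1+r)^1 + D_2/(1+r)^2 + D_3/(1+r)^3 + TV/(1+r)^3
    = 287465.42056 + 315405.98480 + 346062.26744 + 6266198.91395 = 7215132.58675

€7215132.59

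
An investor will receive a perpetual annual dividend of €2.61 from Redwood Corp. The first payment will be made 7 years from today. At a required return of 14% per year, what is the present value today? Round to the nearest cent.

Value at end of year 6: C / r = €2.61 / 0.14 = €18.6429
Discount to today: PV = €18.6429 / (1 + 0.14)^6 = €18.6429 / 2.194973 = €8.49

€8.49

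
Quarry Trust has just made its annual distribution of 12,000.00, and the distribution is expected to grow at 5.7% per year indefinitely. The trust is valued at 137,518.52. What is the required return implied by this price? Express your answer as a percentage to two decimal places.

D₁ = 12,000.00 × 1.057 = 12,684.0000
P = D₁/(r − g) ⇒ r = D₁/P + g = 12,684.0000/137,518.52 + 0.057 = 0.092235 + 0.057 = 0.149235

14.92%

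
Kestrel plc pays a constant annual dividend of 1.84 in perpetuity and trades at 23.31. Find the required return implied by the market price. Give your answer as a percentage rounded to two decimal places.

P = C/r ⇒ r = C/P = 1.84/23.31 = 0.078936

7.89%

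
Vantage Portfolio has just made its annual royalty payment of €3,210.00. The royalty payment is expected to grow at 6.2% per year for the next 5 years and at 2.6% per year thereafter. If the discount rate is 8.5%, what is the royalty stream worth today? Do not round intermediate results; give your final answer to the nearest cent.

D_1 = 3409.02000
D_2 = 3620.37924
D_3 = 3844.84275
D_4 = 4083.22300
D_5 = 4336.38283
Terminal value at year 5: TV = D_5×(1+g_2)/(r−g_2) = 4449.12878/0.059 = 75408.96243
P_0 = D_1/(1+r)^1 + D_2/(1+r)^2 + D_3/(1+r)^3 + D_4/(1+r)^4 + D_5/(1+r)^5 + TV/(1+r)^5
    = 3141.95392 + 3075.35029 + 3010.15853 + 2946.34872 + 2883.89155 + 50150.38534 = 65208.08834

€65208.09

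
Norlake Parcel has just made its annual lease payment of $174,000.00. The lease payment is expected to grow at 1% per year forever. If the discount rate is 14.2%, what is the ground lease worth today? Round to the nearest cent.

D₁ = D₀ × (1 + g) = $174,000.00 × 1.01 = $175,740.0000
Growing perpetuity: P = D₁ / (r − g) = $175,740.0000 / (0.142 − 0.01) = $1,331,363.64

$1331363.64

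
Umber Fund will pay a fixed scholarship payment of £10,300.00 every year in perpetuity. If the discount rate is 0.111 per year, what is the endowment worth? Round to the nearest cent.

£92792.79

Level perpetuity: PV = C / r = £10,300.00 / 0.111 = £92,792.79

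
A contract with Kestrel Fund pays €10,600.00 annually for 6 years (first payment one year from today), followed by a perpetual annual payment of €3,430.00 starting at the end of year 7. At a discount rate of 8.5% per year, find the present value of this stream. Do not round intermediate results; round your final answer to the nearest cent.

€73002.16

PV of 6-year annuity: €10,600.00 × [1 − (1+0.085)^−6] / 0.085 = 48268.02400
Perpetuity value at year 6: €3,430.00 / 0.085 = 40352.94118
PV of perpetuity: 40352.94118 / (1+0.085)^6 = 24734.13718
Total PV = 48268.02400 + 24734.13718 = 73002.16118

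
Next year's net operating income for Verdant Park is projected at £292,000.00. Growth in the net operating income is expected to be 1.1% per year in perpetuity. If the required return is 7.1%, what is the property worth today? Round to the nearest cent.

£4866666.67

Growing perpetuity: P = D₁ / (r − g) = £292,000.0000 / (0.071 − 0.011) = £4,866,666.67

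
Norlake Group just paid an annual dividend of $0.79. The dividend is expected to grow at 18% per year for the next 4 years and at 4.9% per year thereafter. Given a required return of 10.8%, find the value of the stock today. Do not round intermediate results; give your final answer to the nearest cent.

$21.78

D_1 = 0.93220
D_2 = 1.10000
D_3 = 1.29800
D_4 = 1.53163
Terminal value at year 4: TV = D_4×(1+g_2)/(r−g_2) = 1.60668/0.059 = 27.23194
P_0 = D_1/(1+r)^1 + D_2/(1+r)^2 + D_3/(1+r)^3 + D_4/(1+r)^4 + TV/(1+r)^4
    = 0.84134 + 0.89601 + 0.95423 + 1.01624 + 18.06839 = 21.77621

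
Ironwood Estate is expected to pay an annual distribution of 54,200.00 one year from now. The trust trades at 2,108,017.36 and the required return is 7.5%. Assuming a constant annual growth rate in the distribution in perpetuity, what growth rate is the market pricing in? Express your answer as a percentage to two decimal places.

4.93%

P = D₁/(r−g) ⇒ g = r − D₁/P = 0.075 − 54,200.00/2,108,017.36 = 0.049289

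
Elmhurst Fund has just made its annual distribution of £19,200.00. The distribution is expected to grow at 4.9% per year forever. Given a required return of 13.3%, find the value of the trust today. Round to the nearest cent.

D₁ = D₀ × (1 + g) = £19,200.00 × 1.049 = £20,140.8000
Growing perpetuity: P = D₁ / (r − g) = £20,140.8000 / (0.133 − 0.049) = £239,771.43

£239771.43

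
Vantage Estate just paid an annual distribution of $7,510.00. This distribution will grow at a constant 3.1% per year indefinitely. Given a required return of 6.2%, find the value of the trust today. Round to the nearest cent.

D₁ = D₀ × (1 + g) = $7,510.00 × 1.031 = $7,742.8100
Growing perpetuity: P = D₁ / (r − g) = $7,742.8100 / (0.062 − 0.031) = $249,768.06

$249768.06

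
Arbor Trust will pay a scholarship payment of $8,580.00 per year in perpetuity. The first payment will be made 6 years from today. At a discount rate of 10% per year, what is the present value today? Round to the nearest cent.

$53275.05

Value at end of year 5: C / r = $8,580.00 / 0.1 = $85,800.0000
Discount to today: PV = $85,800.0000 / (1 + 0.1)^5 = $85,800.0000 / 1.610510 = $53,275.05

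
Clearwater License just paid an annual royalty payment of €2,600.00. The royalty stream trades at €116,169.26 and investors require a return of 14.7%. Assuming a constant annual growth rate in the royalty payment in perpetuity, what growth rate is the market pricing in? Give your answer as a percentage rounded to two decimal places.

12.19%

P = D₀(1+g)/(r−g) ⇒ P(r−g) = D₀(1+g) ⇒ g(P+D₀) = P·r − D₀
g = (P·r − D₀)/(P + D₀) = (€116,169.26×0.147 − €2,600.00) / (€116,169.26 + €2,600.00) = 0.121891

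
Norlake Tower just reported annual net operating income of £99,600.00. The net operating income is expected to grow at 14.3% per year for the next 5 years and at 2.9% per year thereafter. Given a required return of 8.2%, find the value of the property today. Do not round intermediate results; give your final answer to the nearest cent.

£3132695.32

D_1 = 113842.80000
D_2 = 130122.32040
D_3 = 148729.81222
D_4 = 169998.17536
D_5 = 194307.91444
Terminal value at year 5: TV = D_5×(1+g_2)/(r−g_2) = 199942.84396/0.053 = 3772506.48981
P_0 = D_1/(1+r)^1 + D_2/(1+r)^2 + D_3/(1+r)^3 + D_4/(1+r)^4 + D_5/(1+r)^5 + TV/(1+r)^5
    = 105215.15712 + 111146.88039 + 117413.01690 + 124032.41989 + 131025.00548 + 2543862.84230 = 3132695.32208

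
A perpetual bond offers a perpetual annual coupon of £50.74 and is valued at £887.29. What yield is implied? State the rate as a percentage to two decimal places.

5.72%

P = C/r ⇒ r = C/P = £50.74/£887.29 = 0.057185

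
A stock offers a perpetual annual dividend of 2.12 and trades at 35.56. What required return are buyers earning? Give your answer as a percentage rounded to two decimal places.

5.96%

P = C/r ⇒ r = C/P = 2.12/35.56 = 0.059618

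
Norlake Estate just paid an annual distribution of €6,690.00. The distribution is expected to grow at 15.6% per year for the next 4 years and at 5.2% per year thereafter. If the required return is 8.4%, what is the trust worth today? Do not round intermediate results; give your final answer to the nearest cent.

D_1 = 7733.64000
D_2 = 8940.08784
D_3 = 10334.74154
D_4 = 11946.96122
Terminal value at year 4: TV = D_4×(1+g_2)/(r−g_2) = 12568.20321/0.032 = 392756.35023
P_0 = D_1/(1+r)^1 + D_2/(1+r)^2 + D_3/(1+r)^3 + D_4/(1+r)^4 + TV/(1+r)^4
    = 7134.35424 + 7608.22279 + 8113.56600 + 8652.47445 + 284450.09739 = 315958.71487

€315958.71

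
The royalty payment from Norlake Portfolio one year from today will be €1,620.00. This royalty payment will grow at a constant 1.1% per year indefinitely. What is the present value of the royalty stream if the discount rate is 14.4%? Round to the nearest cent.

€12180.45

Growing perpetuity: P = D₁ / (r − g) = €1,620.0000 / (0.144 − 0.011) = €12,180.45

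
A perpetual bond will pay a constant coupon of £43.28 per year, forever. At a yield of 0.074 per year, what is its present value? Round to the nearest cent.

Level perpetuity: PV = C / r = £43.28 / 0.074 = £584.86

£584.86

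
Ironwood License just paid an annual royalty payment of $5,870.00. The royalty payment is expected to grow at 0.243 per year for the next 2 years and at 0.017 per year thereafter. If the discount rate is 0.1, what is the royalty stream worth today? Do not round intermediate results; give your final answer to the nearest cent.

D_1 = 7296.41000
D_2 = 9069.43763
Terminal value at year 2: TV = D_2×(1+g_2)/(r−g_2) = 9223.61807/0.083 = 111127.92855
P_0 = D_1/(1+r)^1 + D_2/(1+r)^2 + TV/(1+r)^2
    = 6633.10000 + 7495.40300 + 91841.26327 = 105969.76627

$105969.77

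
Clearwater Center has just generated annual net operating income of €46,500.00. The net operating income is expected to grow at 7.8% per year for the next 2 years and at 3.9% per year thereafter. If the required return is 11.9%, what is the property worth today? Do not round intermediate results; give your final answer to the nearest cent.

D_1 = 50127.00000
D_2 = 54036.90600
Terminal value at year 2: TV = D_2×(1+g_2)/(r−g_2) = 56144.34533/0.08 = 701804.31668
P_0 = D_1/(1+r)^1 + D_2/(1+r)^2 + TV/(1+r)^2
    = 44796.24665 + 43154.91858 + 560474.50502 = 648425.67024

€648425.67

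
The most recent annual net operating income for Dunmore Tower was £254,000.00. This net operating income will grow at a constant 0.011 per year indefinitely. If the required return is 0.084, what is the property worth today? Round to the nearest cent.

D₁ = D₀ × (1 + g) = £254,000.00 × 1.011 = £256,794.0000
Growing perpetuity: P = D₁ / (r − g) = £256,794.0000 / (0.084 − 0.011) = £3,517,726.03

£3517726.03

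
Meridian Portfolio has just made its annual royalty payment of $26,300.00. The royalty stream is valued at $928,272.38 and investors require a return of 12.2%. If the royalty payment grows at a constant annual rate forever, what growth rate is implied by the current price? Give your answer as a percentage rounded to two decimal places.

9.11%

P = D₀(1+g)/(r−g) ⇒ P(r−g) = D₀(1+g) ⇒ g(P+D₀) = P·r − D₀
g = (P·r − D₀)/(P + D₀) = ($928,272.38×0.122 − $26,300.00) / ($928,272.38 + $26,300.00) = 0.091087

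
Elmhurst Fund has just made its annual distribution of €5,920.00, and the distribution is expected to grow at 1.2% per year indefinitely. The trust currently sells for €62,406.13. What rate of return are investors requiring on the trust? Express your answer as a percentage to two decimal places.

10.80%

D₁ = €5,920.00 × 1.012 = €5,991.0400
P = D₁/(r − g) ⇒ r = D₁/P + g = €5,991.0400/€62,406.13 + 0.012 = 0.096001 + 0.012 = 0.108001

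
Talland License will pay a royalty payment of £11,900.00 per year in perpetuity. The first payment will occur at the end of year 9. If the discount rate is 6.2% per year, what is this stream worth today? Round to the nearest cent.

£118620.33

Value at end of year 8: C / r = £11,900.00 / 0.062 = £191,935.4839
Discount to today: PV = £191,935.4839 / (1 + 0.062)^8 = £191,935.4839 / 1.618066 = £118,620.33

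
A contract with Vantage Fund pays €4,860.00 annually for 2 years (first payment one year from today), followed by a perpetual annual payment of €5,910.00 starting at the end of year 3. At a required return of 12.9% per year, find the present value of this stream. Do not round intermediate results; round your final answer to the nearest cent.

€44060.17

PV of 2-year annuity: €4,860.00 × [1 − (1+0.129)^−2] / 0.129 = 8117.53270
Perpetuity value at year 2: €5,910.00 / 0.129 = 45813.95349
PV of perpetuity: 45813.95349 / (1+0.129)^2 = 35942.63286
Total PV = 8117.53270 + 35942.63286 = 44060.16556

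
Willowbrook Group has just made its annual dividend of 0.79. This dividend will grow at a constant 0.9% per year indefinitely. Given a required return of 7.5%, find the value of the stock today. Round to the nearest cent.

D₁ = D₀ × (1 + g) = 0.79 × 1.009 = 0.7971
Growing perpetuity: P = D₁ / (r − g) = 0.7971 / (0.075 − 0.009) = 12.08

12.08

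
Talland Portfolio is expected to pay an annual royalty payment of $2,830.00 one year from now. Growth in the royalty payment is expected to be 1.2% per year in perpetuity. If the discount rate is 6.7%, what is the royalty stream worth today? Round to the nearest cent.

$51454.55

Growing perpetuity: P = D₁ / (r − g) = $2,830.0000 / (0.067 − 0.012) = $51,454.55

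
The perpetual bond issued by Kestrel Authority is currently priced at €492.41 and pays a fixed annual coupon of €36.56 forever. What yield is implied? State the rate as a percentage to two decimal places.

P = C/r ⇒ r = C/P = €36.56/€492.41 = 0.074247

7.42%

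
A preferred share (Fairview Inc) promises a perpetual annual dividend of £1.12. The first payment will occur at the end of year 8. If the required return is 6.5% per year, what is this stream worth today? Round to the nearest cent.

Value at end of year 7: C / r = £1.12 / 0.065 = £17.2308
Discount to today: PV = £17.2308 / (1 + 0.065)^7 = £17.2308 / 1.553987 = £11.09

£11.09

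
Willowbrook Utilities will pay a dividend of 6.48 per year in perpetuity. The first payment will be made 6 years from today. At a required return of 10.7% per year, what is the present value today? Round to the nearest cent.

Value at end of year 5: C / r = 6.48 / 0.107 = 60.5607
Discount to today: PV = 60.5607 / (1 + 0.107)^5 = 60.5607 / 1.662410 = 36.43

36.43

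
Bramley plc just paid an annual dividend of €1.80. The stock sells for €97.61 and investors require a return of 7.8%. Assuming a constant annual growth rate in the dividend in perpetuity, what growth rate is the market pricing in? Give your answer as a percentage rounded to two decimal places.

5.85%

P = D₀(1+g)/(r−g) ⇒ P(r−g) = D₀(1+g) ⇒ g(P+D₀) = P·r − D₀
g = (P·r − D₀)/(P + D₀) = (€97.61×0.078 − €1.80) / (€97.61 + €1.80) = 0.058481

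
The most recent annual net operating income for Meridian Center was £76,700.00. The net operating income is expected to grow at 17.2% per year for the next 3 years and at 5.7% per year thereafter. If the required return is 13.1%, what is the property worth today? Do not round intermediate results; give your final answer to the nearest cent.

D_1 = 89892.40000
D_2 = 105353.89280
D_3 = 123474.76236
Terminal value at year 3: TV = D_3×(1+g_2)/(r−g_2) = 130512.82382/0.074 = 1763686.80833
P_0 = D_1/(1+r)^1 + D_2/(1+r)^2 + D_3/(1+r)^3 + TV/(1+r)^3
    = 79480.45977 + 82361.71428 + 85347.41745 + 1219084.05736 = 1466273.64886

£1466273.65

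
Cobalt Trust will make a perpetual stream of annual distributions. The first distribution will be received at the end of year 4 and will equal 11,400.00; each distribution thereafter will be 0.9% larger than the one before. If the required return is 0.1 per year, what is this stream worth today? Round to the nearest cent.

94120.76

Value at end of year 3: C₁ / (r − g) = 11,400.00 / (0.1 − 0.009) = 125,274.7253
Discount to today: PV = 125,274.7253 / (1 + 0.1)^3 = 125,274.7253 / 1.331000 = 94,120.76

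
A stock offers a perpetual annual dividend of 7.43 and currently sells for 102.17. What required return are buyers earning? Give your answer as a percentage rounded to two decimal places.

P = C/r ⇒ r = C/P = 7.43/102.17 = 0.072722

7.27%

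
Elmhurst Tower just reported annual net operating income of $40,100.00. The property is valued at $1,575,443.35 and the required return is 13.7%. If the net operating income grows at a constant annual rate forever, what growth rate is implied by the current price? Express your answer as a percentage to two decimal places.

10.88%

P = D₀(1+g)/(r−g) ⇒ P(r−g) = D₀(1+g) ⇒ g(P+D₀) = P·r − D₀
g = (P·r − D₀)/(P + D₀) = ($1,575,443.35×0.137 − $40,100.00) / ($1,575,443.35 + $40,100.00) = 0.108778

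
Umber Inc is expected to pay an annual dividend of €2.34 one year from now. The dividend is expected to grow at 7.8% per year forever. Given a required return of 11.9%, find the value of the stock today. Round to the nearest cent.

€57.07

Growing perpetuity: P = D₁ / (r − g) = €2.3400 / (0.119 − 0.078) = €57.07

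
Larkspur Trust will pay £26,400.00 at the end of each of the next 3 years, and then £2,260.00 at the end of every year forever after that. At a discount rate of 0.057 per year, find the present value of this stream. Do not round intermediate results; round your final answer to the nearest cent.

£104535.47

PV of 3-year annuity: £26,400.00 × [1 − (1+0.057)^−3] / 0.057 = 70961.03747
Perpetuity value at year 3: £2,260.00 / 0.057 = 39649.12281
PV of perpetuity: 39649.12281 / (1+0.057)^3 = 33574.42793
Total PV = 70961.03747 + 33574.42793 = 104535.46541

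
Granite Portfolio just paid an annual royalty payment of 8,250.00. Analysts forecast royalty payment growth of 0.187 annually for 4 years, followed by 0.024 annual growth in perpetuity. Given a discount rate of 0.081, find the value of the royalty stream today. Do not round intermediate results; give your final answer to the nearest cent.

D_1 = 9792.75000
D_2 = 11623.99425
D_3 = 13797.68117
D_4 = 16377.84755
Terminal value at year 4: TV = D_4×(1+g_2)/(r−g_2) = 16770.91590/0.057 = 294226.59466
P_0 = D_1/(1+r)^1 + D_2/(1+r)^2 + D_3/(1+r)^3 + D_4/(1+r)^4 + TV/(1+r)^4
    = 9058.97317 + 9947.27212 + 10922.67530 + 11993.72394 + 215466.19856 = 257388.84309

257388.84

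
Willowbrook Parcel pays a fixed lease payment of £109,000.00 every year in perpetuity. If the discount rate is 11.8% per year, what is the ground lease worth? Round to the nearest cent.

Level perpetuity: PV = C / r = £109,000.00 / 0.118 = £923,728.81

£923728.81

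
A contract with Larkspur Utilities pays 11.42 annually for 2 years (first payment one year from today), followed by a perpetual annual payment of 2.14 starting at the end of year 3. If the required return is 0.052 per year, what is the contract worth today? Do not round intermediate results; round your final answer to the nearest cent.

58.36

PV of 2-year annuity: 11.42 × [1 − (1+0.052)^−2] / 0.052 = 21.17444
Perpetuity value at year 2: 2.14 / 0.052 = 41.15385
PV of perpetuity: 41.15385 / (1+0.052)^2 = 37.18596
Total PV = 21.17444 + 37.18596 = 58.36040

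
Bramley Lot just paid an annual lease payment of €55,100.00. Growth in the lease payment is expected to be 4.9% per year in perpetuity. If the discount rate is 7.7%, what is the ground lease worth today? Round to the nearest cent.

D₁ = D₀ × (1 + g) = €55,100.00 × 1.049 = €57,799.9000
Growing perpetuity: P = D₁ / (r − g) = €57,799.9000 / (0.077 − 0.049) = €2,064,282.14

€2064282.14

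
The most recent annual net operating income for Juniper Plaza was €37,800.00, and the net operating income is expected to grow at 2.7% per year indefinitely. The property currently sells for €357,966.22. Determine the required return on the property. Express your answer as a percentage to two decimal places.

D₁ = €37,800.00 × 1.027 = €38,820.6000
P = D₁/(r − g) ⇒ r = D₁/P + g = €38,820.6000/€357,966.22 + 0.027 = 0.108448 + 0.027 = 0.135448

13.54%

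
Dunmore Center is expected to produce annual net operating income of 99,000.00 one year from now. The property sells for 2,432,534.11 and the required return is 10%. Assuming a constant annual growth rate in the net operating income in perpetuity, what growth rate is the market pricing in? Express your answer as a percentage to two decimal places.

5.93%

P = D₁/(r−g) ⇒ g = r − D₁/P = 0.1 − 99,000.00/2,432,534.11 = 0.059302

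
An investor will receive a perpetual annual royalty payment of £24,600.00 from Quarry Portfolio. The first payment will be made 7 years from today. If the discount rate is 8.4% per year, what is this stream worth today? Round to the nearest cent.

£180501.21

Value at end of year 6: C / r = £24,600.00 / 0.084 = £292,857.1429
Discount to today: PV = £292,857.1429 / (1 + 0.084)^6 = £292,857.1429 / 1.622466 = £180,501.21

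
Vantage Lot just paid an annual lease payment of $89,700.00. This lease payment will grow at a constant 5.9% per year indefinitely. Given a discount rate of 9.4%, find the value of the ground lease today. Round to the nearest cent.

D₁ = D₀ × (1 + g) = $89,700.00 × 1.059 = $94,992.3000
Growing perpetuity: P = D₁ / (r − g) = $94,992.3000 / (0.094 − 0.059) = $2,714,065.71

$2714065.71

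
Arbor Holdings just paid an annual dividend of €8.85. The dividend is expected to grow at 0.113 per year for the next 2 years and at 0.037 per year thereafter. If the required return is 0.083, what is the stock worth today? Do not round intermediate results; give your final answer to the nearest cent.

D_1 = 9.85005
D_2 = 10.96311
Terminal value at year 2: TV = D_2×(1+g_2)/(r−g_2) = 11.36874/0.046 = 247.14653
P_0 = D_1/(1+r)^1 + D_2/(1+r)^2 + TV/(1+r)^2
    = 9.09515 + 9.34710 + 210.71605 = 229.15830

€229.16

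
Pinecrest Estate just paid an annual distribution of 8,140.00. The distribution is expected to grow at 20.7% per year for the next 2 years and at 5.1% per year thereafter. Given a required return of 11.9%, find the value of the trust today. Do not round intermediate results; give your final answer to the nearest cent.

164627.68

D_1 = 9824.98000
D_2 = 11858.75086
Terminal value at year 2: TV = D_2×(1+g_2)/(r−g_2) = 12463.54715/0.068 = 183287.45815
P_0 = D_1/(1+r)^1 + D_2/(1+r)^2 + TV/(1+r)^2
    = 8780.14298 + 9470.62787 + 146376.91011 = 164627.68097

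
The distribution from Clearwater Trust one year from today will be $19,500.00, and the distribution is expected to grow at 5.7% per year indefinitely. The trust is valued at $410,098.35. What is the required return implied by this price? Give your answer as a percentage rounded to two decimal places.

10.45%

P = D₁/(r − g) ⇒ r = D₁/P + g = $19,500.0000/$410,098.35 + 0.057 = 0.047550 + 0.057 = 0.104550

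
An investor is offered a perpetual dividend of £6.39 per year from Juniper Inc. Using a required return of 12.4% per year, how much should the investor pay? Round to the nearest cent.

Level perpetuity: PV = C / r = £6.39 / 0.124 = £51.53

£51.53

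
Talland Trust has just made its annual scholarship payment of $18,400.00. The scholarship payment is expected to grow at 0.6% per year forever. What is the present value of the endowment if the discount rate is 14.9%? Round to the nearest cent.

D₁ = D₀ × (1 + g) = $18,400.00 × 1.006 = $18,510.4000
Growing perpetuity: P = D₁ / (r − g) = $18,510.4000 / (0.149 − 0.006) = $129,443.36

$129443.36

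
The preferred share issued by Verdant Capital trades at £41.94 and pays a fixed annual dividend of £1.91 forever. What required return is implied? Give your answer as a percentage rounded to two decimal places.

P = C/r ⇒ r = C/P = £1.91/£41.94 = 0.045541

4.55%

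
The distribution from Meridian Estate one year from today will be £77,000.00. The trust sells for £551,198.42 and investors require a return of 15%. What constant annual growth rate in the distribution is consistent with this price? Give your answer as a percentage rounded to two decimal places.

1.03%

P = D₁/(r−g) ⇒ g = r − D₁/P = 0.15 − £77,000.00/£551,198.42 = 0.010304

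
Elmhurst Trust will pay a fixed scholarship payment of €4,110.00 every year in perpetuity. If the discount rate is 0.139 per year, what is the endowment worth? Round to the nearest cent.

Level perpetuity: PV = C / r = €4,110.00 / 0.139 = €29,568.35

€29568.35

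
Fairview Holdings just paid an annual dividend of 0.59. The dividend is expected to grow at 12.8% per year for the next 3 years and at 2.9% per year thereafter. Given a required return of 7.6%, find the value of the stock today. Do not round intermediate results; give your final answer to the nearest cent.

16.83

D_1 = 0.66552
D_2 = 0.75071
D_3 = 0.84680
Terminal value at year 3: TV = D_3×(1+g_2)/(r−g_2) = 0.87135/0.047 = 18.53945
P_0 = D_1/(1+r)^1 + D_2/(1+r)^2 + D_3/(1+r)^3 + TV/(1+r)^3
    = 0.61851 + 0.64840 + 0.67974 + 14.88196 = 16.82861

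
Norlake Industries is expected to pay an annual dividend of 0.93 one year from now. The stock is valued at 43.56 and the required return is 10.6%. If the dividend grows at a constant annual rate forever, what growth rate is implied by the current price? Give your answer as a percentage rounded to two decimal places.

8.47%

P = D₁/(r−g) ⇒ g = r − D₁/P = 0.106 − 0.93/43.56 = 0.084650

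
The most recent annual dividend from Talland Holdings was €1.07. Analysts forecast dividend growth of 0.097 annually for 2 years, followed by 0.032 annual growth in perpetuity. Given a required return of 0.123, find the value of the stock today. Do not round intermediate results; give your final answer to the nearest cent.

D_1 = 1.17379
D_2 = 1.28765
Terminal value at year 2: TV = D_2×(1+g_2)/(r−g_2) = 1.32885/0.091 = 14.60277
P_0 = D_1/(1+r)^1 + D_2/(1+r)^2 + TV/(1+r)^2
    = 1.04523 + 1.02103 + 11.57913 = 13.64538

€13.65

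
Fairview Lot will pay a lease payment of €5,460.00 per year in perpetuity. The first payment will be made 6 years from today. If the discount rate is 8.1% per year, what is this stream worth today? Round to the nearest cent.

€45664.55

Value at end of year 5: C / r = €5,460.00 / 0.081 = €67,407.4074
Discount to today: PV = €67,407.4074 / (1 + 0.081)^5 = €67,407.4074 / 1.476143 = €45,664.55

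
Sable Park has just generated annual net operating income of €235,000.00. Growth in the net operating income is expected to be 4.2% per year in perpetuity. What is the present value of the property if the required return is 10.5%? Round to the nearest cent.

D₁ = D₀ × (1 + g) = €235,000.00 × 1.042 = €244,870.0000
Growing perpetuity: P = D₁ / (r − g) = €244,870.0000 / (0.105 − 0.042) = €3,886,825.40

€3886825.40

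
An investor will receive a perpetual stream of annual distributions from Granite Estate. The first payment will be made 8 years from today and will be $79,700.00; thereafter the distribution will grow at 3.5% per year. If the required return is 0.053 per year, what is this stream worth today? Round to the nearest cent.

Value at end of year 7: C₁ / (r − g) = $79,700.00 / (0.053 − 0.035) = $4,427,777.7778
Discount to today: PV = $4,427,777.7778 / (1 + 0.053)^7 = $4,427,777.7778 / 1.435485 = $3,084,517.35

$3084517.35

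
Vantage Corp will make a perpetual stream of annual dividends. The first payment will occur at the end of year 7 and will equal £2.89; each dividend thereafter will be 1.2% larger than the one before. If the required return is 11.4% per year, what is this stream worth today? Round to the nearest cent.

Value at end of year 6: C₁ / (r − g) = £2.89 / (0.114 − 0.012) = £28.3333
Discount to today: PV = £28.3333 / (1 + 0.114)^6 = £28.3333 / 1.911222 = £14.82

£14.82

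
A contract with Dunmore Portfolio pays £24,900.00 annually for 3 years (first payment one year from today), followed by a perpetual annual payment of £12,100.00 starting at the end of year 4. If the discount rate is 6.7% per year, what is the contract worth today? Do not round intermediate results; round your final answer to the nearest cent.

£214373.23

PV of 3-year annuity: £24,900.00 × [1 − (1+0.067)^−3] / 0.067 = 65705.29654
Perpetuity value at year 3: £12,100.00 / 0.067 = 180597.01493
PV of perpetuity: 180597.01493 / (1+0.067)^3 = 148667.93508
Total PV = 65705.29654 + 148667.93508 = 214373.23162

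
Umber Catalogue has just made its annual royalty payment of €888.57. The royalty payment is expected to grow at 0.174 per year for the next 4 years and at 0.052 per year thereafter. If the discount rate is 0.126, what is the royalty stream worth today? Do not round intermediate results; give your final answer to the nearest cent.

D_1 = 1043.18118
D_2 = 1224.69471
D_3 = 1437.79158
D_4 = 1687.96732
Terminal value at year 4: TV = D_4×(1+g_2)/(r−g_2) = 1775.74162/0.074 = 23996.50838
P_0 = D_1/(1+r)^1 + D_2/(1+r)^2 + D_3/(1+r)^3 + D_4/(1+r)^4 + TV/(1+r)^4
    = 926.44865 + 965.94202 + 1007.11895 + 1050.05119 + 14927.75478 = 18877.31558

€18877.32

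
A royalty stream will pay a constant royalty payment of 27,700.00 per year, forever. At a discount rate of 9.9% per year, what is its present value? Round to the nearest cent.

279797.98

Level perpetuity: PV = C / r = 27,700.00 / 0.099 = 279,797.98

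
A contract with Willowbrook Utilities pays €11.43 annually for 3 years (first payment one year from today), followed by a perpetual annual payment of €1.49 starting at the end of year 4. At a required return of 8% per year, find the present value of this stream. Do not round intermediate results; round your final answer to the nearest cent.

€44.24

PV of 3-year annuity: €11.43 × [1 − (1+0.08)^−3] / 0.08 = 29.45622
Perpetuity value at year 3: €1.49 / 0.08 = 18.62500
PV of perpetuity: 18.62500 / (1+0.08)^3 = 14.78513
Total PV = 29.45622 + 14.78513 = 44.24134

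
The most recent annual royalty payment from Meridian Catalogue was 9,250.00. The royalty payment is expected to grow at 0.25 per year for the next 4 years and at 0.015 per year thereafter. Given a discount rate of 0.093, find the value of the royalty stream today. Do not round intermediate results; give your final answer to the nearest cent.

258244.07

D_1 = 11562.50000
D_2 = 14453.12500
D_3 = 18066.40625
D_4 = 22583.00781
Terminal value at year 4: TV = D_4×(1+g_2)/(r−g_2) = 22921.75293/0.078 = 293868.62730
P_0 = D_1/(1+r)^1 + D_2/(1+r)^2 + D_3/(1+r)^3 + D_4/(1+r)^4 + TV/(1+r)^4
    = 10578.68253 + 12098.21881 + 13836.02334 + 15823.44847 + 205907.69478 = 258244.06792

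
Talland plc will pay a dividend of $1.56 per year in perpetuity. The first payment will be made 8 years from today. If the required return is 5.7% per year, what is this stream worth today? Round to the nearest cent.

$18.57

Value at end of year 7: C / r = $1.56 / 0.057 = $27.3684
Discount to today: PV = $27.3684 / (1 + 0.057)^7 = $27.3684 / 1.474093 = $18.57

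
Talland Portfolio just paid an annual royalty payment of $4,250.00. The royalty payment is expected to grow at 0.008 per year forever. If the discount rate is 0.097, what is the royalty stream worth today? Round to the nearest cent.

D₁ = D₀ × (1 + g) = $4,250.00 × 1.008 = $4,284.0000
Growing perpetuity: P = D₁ / (r − g) = $4,284.0000 / (0.097 − 0.008) = $48,134.83

$48134.83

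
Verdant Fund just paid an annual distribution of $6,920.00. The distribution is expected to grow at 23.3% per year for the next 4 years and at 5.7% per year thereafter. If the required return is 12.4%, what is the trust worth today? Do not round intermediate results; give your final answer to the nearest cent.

$193159.59

D_1 = 8532.36000
D_2 = 10520.39988
D_3 = 12971.65305
D_4 = 15994.04821
Terminal value at year 4: TV = D_4×(1+g_2)/(r−g_2) = 16905.70896/0.067 = 252324.01435
P_0 = D_1/(1+r)^1 + D_2/(1+r)^2 + D_3/(1+r)^3 + D_4/(1+r)^4 + TV/(1+r)^4
    = 7591.06762 + 8327.21207 + 9134.74420 + 10020.58684 + 158085.97442 = 193159.58515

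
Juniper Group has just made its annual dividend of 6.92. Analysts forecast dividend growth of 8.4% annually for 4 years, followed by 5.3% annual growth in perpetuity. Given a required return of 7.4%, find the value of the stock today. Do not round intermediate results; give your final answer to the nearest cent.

D_1 = 7.50128
D_2 = 8.13139
D_3 = 8.81442
D_4 = 9.55484
Terminal value at year 4: TV = D_4×(1+g_2)/(r−g_2) = 10.06124/0.021 = 479.10676
P_0 = D_1/(1+r)^1 + D_2/(1+r)^2 + D_3/(1+r)^3 + D_4/(1+r)^4 + TV/(1+r)^4
    = 6.98443 + 7.04946 + 7.11510 + 7.18135 + 360.09341 = 388.42376

388.42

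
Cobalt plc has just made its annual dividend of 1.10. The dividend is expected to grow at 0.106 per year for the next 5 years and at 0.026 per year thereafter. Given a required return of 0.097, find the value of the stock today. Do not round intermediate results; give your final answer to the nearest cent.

D_1 = 1.21660
D_2 = 1.34556
D_3 = 1.48819
D_4 = 1.64594
D_5 = 1.82041
Terminal value at year 5: TV = D_5×(1+g_2)/(r−g_2) = 1.86774/0.071 = 26.30615
P_0 = D_1/(1+r)^1 + D_2/(1+r)^2 + D_3/(1+r)^3 + D_4/(1+r)^4 + D_5/(1+r)^5 + TV/(1+r)^5
    = 1.10902 + 1.11812 + 1.12730 + 1.13655 + 1.14587 + 16.55862 = 22.19548

22.20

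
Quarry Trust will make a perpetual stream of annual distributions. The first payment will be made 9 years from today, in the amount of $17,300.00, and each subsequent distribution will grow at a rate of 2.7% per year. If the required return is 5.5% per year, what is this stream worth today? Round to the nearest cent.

Value at end of year 8: C₁ / (r − g) = $17,300.00 / (0.055 − 0.027) = $617,857.1429
Discount to today: PV = $617,857.1429 / (1 + 0.055)^8 = $617,857.1429 / 1.534687 = $402,595.02

$402595.02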